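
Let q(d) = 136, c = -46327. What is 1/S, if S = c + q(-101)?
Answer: -1/46191 ≈ -2.1649e-5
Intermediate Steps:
S = -46191 (S = -46327 + 136 = -46191)
1/S = 1/(-46191) = -1/46191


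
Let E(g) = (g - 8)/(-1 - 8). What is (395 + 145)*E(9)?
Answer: -60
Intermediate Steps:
E(g) = 8/9 - g/9 (E(g) = (-8 + g)/(-9) = (-8 + g)*(-1/9) = 8/9 - g/9)
(395 + 145)*E(9) = (395 + 145)*(8/9 - 1/9*9) = 540*(8/9 - 1) = 540*(-1/9) = -60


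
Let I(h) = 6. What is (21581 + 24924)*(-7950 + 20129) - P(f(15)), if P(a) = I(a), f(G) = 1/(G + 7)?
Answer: 566384389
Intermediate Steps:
f(G) = 1/(7 + G)
P(a) = 6
(21581 + 24924)*(-7950 + 20129) - P(f(15)) = (21581 + 24924)*(-7950 + 20129) - 1*6 = 46505*12179 - 6 = 566384395 - 6 = 566384389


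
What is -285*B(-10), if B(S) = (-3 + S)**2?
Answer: -48165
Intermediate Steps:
-285*B(-10) = -285*(-3 - 10)**2 = -285*(-13)**2 = -285*169 = -48165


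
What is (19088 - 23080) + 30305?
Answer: 26313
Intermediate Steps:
(19088 - 23080) + 30305 = -3992 + 30305 = 26313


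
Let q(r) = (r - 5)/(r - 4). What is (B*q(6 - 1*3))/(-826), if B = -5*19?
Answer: 95/413 ≈ 0.23002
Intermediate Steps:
B = -95
q(r) = (-5 + r)/(-4 + r)
(B*q(6 - 1*3))/(-826) = -95*(-5 + (6 - 1*3))/(-4 + (6 - 1*3))/(-826) = -95*(-5 + (6 - 3))/(-4 + (6 - 3))*(-1/826) = -95*(-5 + 3)/(-4 + 3)*(-1/826) = -95*(-2)/(-1)*(-1/826) = -(-95)*(-2)*(-1/826) = -95*2*(-1/826) = -190*(-1/826) = 95/413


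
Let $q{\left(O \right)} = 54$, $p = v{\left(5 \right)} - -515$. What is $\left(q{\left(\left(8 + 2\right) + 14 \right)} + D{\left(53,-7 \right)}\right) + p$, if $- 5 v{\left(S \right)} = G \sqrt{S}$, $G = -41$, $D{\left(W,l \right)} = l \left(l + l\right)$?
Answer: $667 + \frac{41 \sqrt{5}}{5} \approx 685.34$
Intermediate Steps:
$D{\left(W,l \right)} = 2 l^{2}$ ($D{\left(W,l \right)} = l 2 l = 2 l^{2}$)
$v{\left(S \right)} = \frac{41 \sqrt{S}}{5}$ ($v{\left(S \right)} = - \frac{\left(-41\right) \sqrt{S}}{5} = \frac{41 \sqrt{S}}{5}$)
$p = 515 + \frac{41 \sqrt{5}}{5}$ ($p = \frac{41 \sqrt{5}}{5} - -515 = \frac{41 \sqrt{5}}{5} + 515 = 515 + \frac{41 \sqrt{5}}{5} \approx 533.34$)
$\left(q{\left(\left(8 + 2\right) + 14 \right)} + D{\left(53,-7 \right)}\right) + p = \left(54 + 2 \left(-7\right)^{2}\right) + \left(515 + \frac{41 \sqrt{5}}{5}\right) = \left(54 + 2 \cdot 49\right) + \left(515 + \frac{41 \sqrt{5}}{5}\right) = \left(54 + 98\right) + \left(515 + \frac{41 \sqrt{5}}{5}\right) = 152 + \left(515 + \frac{41 \sqrt{5}}{5}\right) = 667 + \frac{41 \sqrt{5}}{5}$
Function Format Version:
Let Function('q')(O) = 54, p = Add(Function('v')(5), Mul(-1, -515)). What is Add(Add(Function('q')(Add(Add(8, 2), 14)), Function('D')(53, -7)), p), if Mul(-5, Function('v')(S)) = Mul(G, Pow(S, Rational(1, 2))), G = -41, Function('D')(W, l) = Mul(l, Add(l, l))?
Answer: Add(667, Mul(Rational(41, 5), Pow(5, Rational(1, 2)))) ≈ 685.34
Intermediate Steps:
Function('D')(W, l) = Mul(2, Pow(l, 2)) (Function('D')(W, l) = Mul(l, Mul(2, l)) = Mul(2, Pow(l, 2)))
Function('v')(S) = Mul(Rational(41, 5), Pow(S, Rational(1, 2))) (Function('v')(S) = Mul(Rational(-1, 5), Mul(-41, Pow(S, Rational(1, 2)))) = Mul(Rational(41, 5), Pow(S, Rational(1, 2))))
p = Add(515, Mul(Rational(41, 5), Pow(5, Rational(1, 2)))) (p = Add(Mul(Rational(41, 5), Pow(5, Rational(1, 2))), Mul(-1, -515)) = Add(Mul(Rational(41, 5), Pow(5, Rational(1, 2))), 515) = Add(515, Mul(Rational(41, 5), Pow(5, Rational(1, 2)))) ≈ 533.34)
Add(Add(Function('q')(Add(Add(8, 2), 14)), Function('D')(53, -7)), p) = Add(Add(54, Mul(2, Pow(-7, 2))), Add(515, Mul(Rational(41, 5), Pow(5, Rational(1, 2))))) = Add(Add(54, Mul(2, 49)), Add(515, Mul(Rational(41, 5), Pow(5, Rational(1, 2))))) = Add(Add(54, 98), Add(515, Mul(Rational(41, 5), Pow(5, Rational(1, 2))))) = Add(152, Add(515, Mul(Rational(41, 5), Pow(5, Rational(1, 2))))) = Add(667, Mul(Rational(41, 5), Pow(5, Rational(1, 2))))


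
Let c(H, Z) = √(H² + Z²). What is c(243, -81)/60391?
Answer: 81*√10/60391 ≈ 0.0042414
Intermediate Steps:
c(243, -81)/60391 = √(243² + (-81)²)/60391 = √(59049 + 6561)*(1/60391) = √65610*(1/60391) = (81*√10)*(1/60391) = 81*√10/60391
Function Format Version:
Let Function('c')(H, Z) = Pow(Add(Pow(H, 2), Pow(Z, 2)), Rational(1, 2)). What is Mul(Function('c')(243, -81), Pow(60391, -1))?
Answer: Mul(Rational(81, 60391), Pow(10, Rational(1, 2))) ≈ 0.0042414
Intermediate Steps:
Mul(Function('c')(243, -81), Pow(60391, -1)) = Mul(Pow(Add(Pow(243, 2), Pow(-81, 2)), Rational(1, 2)), Pow(60391, -1)) = Mul(Pow(Add(59049, 6561), Rational(1, 2)), Rational(1, 60391)) = Mul(Pow(65610, Rational(1, 2)), Rational(1, 60391)) = Mul(Mul(81, Pow(10, Rational(1, 2))), Rational(1, 60391)) = Mul(Rational(81, 60391), Pow(10, Rational(1, 2)))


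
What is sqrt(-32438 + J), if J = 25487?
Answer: I*sqrt(6951) ≈ 83.373*I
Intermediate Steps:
sqrt(-32438 + J) = sqrt(-32438 + 25487) = sqrt(-6951) = I*sqrt(6951)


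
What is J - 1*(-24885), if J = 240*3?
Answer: 25605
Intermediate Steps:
J = 720
J - 1*(-24885) = 720 - 1*(-24885) = 720 + 24885 = 25605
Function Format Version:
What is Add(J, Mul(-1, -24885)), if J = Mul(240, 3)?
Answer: 25605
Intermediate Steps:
J = 720
Add(J, Mul(-1, -24885)) = Add(720, Mul(-1, -24885)) = Add(720, 24885) = 25605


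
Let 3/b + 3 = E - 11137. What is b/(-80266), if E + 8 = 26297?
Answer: -3/1215949634 ≈ -2.4672e-9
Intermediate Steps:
E = 26289 (E = -8 + 26297 = 26289)
b = 3/15149 (b = 3/(-3 + (26289 - 11137)) = 3/(-3 + 15152) = 3/15149 ≈ 0.00019803)
b/(-80266) = (3/15149)/(-80266) = (3/15149)*(-1/80266) = -3/1215949634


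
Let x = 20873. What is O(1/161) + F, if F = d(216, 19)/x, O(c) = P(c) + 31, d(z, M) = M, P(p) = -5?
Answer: 542717/20873 ≈ 26.001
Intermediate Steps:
O(c) = 26 (O(c) = -5 + 31 = 26)
F = 19/20873 ≈ 0.00091027
O(1/161) + F = 26 + 19/20873 = 542717/20873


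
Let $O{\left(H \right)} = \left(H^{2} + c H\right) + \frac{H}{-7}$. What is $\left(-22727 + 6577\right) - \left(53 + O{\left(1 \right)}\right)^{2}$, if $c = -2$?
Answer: $- \frac{923119}{49} \approx -18839.0$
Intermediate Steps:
$O{\left(H \right)} = H^{2} - \frac{15 H}{7}$ ($O{\left(H \right)} = \left(H^{2} - 2 H\right) + \frac{H}{-7} = \left(H^{2} - 2 H\right) + H \left(- \frac{1}{7}\right) = \left(H^{2} - 2 H\right) - \frac{H}{7} = H^{2} - \frac{15 H}{7}$)
$\left(-22727 + 6577\right) - \left(53 + O{\left(1 \right)}\right)^{2} = \left(-22727 + 6577\right) - \left(53 + \frac{1}{7} \cdot 1 \left(-15 + 7 \cdot 1\right)\right)^{2} = -16150 - \left(53 + \frac{1}{7} \cdot 1 \left(-15 + 7\right)\right)^{2} = -16150 - \left(53 + \frac{1}{7} \cdot 1 \left(-8\right)\right)^{2} = -16150 - \left(53 - \frac{8}{7}\right)^{2} = -16150 - \left(\frac{363}{7}\right)^{2} = -16150 - \frac{131769}{49} = - \frac{923119}{49}$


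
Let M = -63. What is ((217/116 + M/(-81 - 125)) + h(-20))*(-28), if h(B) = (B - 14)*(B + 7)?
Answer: -37149147/2987 ≈ -12437.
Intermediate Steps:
h(B) = (-14 + B)*(7 + B)
((217/116 + M/(-81 - 125)) + h(-20))*(-28) = ((217/116 - 63/(-81 - 125)) + (-98 + (-20)² - 7*(-20)))*(-28) = ((217*(1/116) - 63/(-206)) + (-98 + 400 + 140))*(-28) = ((217/116 - 63*(-1/206)) + 442)*(-28) = ((217/116 + 63/206) + 442)*(-28) = (26005/11948 + 442)*(-28) = (5307021/11948)*(-28) = -37149147/2987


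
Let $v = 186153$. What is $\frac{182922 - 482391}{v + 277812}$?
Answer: $- \frac{99823}{154655} \approx -0.64546$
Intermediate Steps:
$\frac{182922 - 482391}{v + 277812} = \frac{182922 - 482391}{186153 + 277812} = - \frac{299469}{463965} = \left(-299469\right) \frac{1}{463965} = - \frac{99823}{154655}$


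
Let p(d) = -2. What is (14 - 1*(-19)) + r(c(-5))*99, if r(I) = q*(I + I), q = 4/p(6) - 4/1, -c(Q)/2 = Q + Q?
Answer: -23727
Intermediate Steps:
c(Q) = -4*Q (c(Q) = -2*(Q + Q) = -4*Q)
q = -6 (q = 4/(-2) - 4/1 = 4*(-½) - 4*1 = -2 - 4 = -6)
r(I) = -12*I (r(I) = -6*(I + I) = -12*I)
(14 - 1*(-19)) + r(c(-5))*99 = (14 - 1*(-19)) - (-48)*(-5)*99 = (14 + 19) - 12*20*99 = 33 - 240*99 = 33 - 23760 = -23727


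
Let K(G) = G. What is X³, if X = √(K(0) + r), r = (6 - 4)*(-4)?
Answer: -16*I*√2 ≈ -22.627*I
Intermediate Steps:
r = -8 (r = 2*(-4) = -8)
X = 2*I*√2 (X = √(0 - 8) = √(-8) = 2*I*√2 ≈ 2.8284*I)
X³ = (2*I*√2)³ = -16*I*√2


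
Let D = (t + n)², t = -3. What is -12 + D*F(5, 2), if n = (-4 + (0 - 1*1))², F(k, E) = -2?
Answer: -980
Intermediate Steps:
n = 25 (n = (-4 + (0 - 1))² = (-4 - 1)² = (-5)² = 25)
D = 484 (D = (-3 + 25)² = 22² = 484)
-12 + D*F(5, 2) = -12 + 484*(-2) = -12 - 968 = -980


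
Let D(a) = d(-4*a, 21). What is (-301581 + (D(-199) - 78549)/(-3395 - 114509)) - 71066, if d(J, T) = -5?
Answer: -21968246667/58952 ≈ -3.7265e+5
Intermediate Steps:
D(a) = -5
(-301581 + (D(-199) - 78549)/(-3395 - 114509)) - 71066 = (-301581 + (-5 - 78549)/(-3395 - 114509)) - 71066 = (-301581 - 78554/(-117904)) - 71066 = (-301581 - 78554*(-1/117904)) - 71066 = (-301581 + 39277/58952) - 71066 = -17778763835/58952 - 71066 = -21968246667/58952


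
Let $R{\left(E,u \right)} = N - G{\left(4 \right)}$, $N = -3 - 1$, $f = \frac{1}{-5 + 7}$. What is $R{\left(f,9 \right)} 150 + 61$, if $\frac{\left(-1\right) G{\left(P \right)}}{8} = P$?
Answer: $4261$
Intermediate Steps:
$G{\left(P \right)} = - 8 P$
$f = \frac{1}{2} \approx 0.5$
$N = -4$ ($N = -3 - 1 = -4$)
$R{\left(E,u \right)} = 28$ ($R{\left(E,u \right)} = -4 - \left(-8\right) 4 = -4 - -32 = -4 + 32 = 28$)
$R{\left(f,9 \right)} 150 + 61 = 28 \cdot 150 + 61 = 4200 + 61 = 4261$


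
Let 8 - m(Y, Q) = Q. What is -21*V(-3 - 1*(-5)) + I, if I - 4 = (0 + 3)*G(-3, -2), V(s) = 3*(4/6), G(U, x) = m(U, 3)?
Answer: -23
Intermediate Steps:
m(Y, Q) = 8 - Q
G(U, x) = 5 (G(U, x) = 8 - 1*3 = 8 - 3 = 5)
V(s) = 2 (V(s) = 3*(4*(⅙)) = 3*(⅔) = 2)
I = 19 (I = 4 + (0 + 3)*5 = 4 + 3*5 = 4 + 15 = 19)
-21*V(-3 - 1*(-5)) + I = -21*2 + 19 = -42 + 19 = -23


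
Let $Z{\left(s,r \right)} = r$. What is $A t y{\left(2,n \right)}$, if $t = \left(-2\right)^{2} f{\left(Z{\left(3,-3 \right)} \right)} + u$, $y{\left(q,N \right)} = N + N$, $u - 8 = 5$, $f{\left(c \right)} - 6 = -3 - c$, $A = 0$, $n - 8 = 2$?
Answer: $0$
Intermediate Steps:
$n = 10$ ($n = 8 + 2 = 10$)
$f{\left(c \right)} = 3 - c$ ($f{\left(c \right)} = 6 - \left(3 + c\right) = 3 - c$)
$u = 13$ ($u = 8 + 5 = 13$)
$y{\left(q,N \right)} = 2 N$
$t = 37$ ($t = \left(-2\right)^{2} \left(3 - -3\right) + 13 = 4 \left(3 + 3\right) + 13 = 4 \cdot 6 + 13 = 24 + 13 = 37$)
$A t y{\left(2,n \right)} = 0 \cdot 37 \cdot 2 \cdot 10 = 0 \cdot 20 = 0$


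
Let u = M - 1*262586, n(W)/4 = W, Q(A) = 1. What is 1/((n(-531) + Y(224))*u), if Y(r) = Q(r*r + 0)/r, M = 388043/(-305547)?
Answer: 68442528/38172737861128375 ≈ 1.7930e-9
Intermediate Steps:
M = -388043/305547 (M = 388043*(-1/305547) = -388043/305547 ≈ -1.2700)
n(W) = 4*W
Y(r) = 1/r
u = -80232752585/305547 (u = -388043/305547 - 1*262586 = -388043/305547 - 262586 = -80232752585/305547 ≈ -2.6259e+5)
1/((n(-531) + Y(224))*u) = 1/((4*(-531) + 1/224)*(-80232752585/305547)) = -305547/80232752585/(-2124 + 1/224) = -305547/80232752585/(-475775/224) = -224/475775*(-305547/80232752585) = 68442528/38172737861128375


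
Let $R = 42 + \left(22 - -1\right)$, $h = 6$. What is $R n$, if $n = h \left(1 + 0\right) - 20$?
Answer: $-910$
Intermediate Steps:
$R = 65$ ($R = 42 + \left(22 + 1\right) = 42 + 23 = 65$)
$n = -14$ ($n = 6 \left(1 + 0\right) - 20 = 6 \cdot 1 - 20 = 6 - 20 = -14$)
$R n = 65 \left(-14\right) = -910$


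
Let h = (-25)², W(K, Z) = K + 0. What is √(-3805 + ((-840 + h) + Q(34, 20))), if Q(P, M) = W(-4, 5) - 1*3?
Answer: I*√4027 ≈ 63.459*I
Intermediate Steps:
W(K, Z) = K
Q(P, M) = -7 (Q(P, M) = -4 - 1*3 = -4 - 3 = -7)
h = 625
√(-3805 + ((-840 + h) + Q(34, 20))) = √(-3805 + ((-840 + 625) - 7)) = √(-3805 + (-215 - 7)) = √(-3805 - 222) = √(-4027) = I*√4027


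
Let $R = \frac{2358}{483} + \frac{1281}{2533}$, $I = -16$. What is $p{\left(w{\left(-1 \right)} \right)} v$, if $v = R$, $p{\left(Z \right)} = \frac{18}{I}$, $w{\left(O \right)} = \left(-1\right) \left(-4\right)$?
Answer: $- \frac{19774611}{3262504} \approx -6.0612$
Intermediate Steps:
$w{\left(O \right)} = 4$
$R = \frac{2197179}{407813}$ ($R = 2358 \cdot \frac{1}{483} + 1281 \cdot \frac{1}{2533} = \frac{786}{161} + \frac{1281}{2533} = \frac{2197179}{407813} \approx 5.3877$)
$p{\left(Z \right)} = - \frac{9}{8}$ ($p{\left(Z \right)} = \frac{18}{-16} = 18 \left(- \frac{1}{16}\right) = - \frac{9}{8}$)
$v = \frac{2197179}{407813} \approx 5.3877$
$p{\left(w{\left(-1 \right)} \right)} v = \left(- \frac{9}{8}\right) \frac{2197179}{407813} = - \frac{19774611}{3262504}$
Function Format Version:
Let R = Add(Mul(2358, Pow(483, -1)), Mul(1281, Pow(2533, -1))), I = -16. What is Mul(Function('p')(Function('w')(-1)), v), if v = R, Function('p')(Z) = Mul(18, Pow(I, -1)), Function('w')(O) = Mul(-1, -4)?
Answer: Rational(-19774611, 3262504) ≈ -6.0612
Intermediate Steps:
Function('w')(O) = 4
R = Rational(2197179, 407813) (R = Add(Mul(2358, Rational(1, 483)), Mul(1281, Rational(1, 2533))) = Add(Rational(786, 161), Rational(1281, 2533)) = Rational(2197179, 407813) ≈ 5.3877)
Function('p')(Z) = Rational(-9, 8) (Function('p')(Z) = Mul(18, Pow(-16, -1)) = Mul(18, Rational(-1, 16)) = Rational(-9, 8))
v = Rational(2197179, 407813) ≈ 5.3877
Mul(Function('p')(Function('w')(-1)), v) = Mul(Rational(-9, 8), Rational(2197179, 407813)) = Rational(-19774611, 3262504)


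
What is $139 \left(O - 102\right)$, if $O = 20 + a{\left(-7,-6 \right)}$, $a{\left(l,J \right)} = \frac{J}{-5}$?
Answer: $- \frac{56156}{5} \approx -11231.0$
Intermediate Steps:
$a{\left(l,J \right)} = - \frac{J}{5}$ ($a{\left(l,J \right)} = J \left(- \frac{1}{5}\right) = - \frac{J}{5}$)
$O = \frac{106}{5}$ ($O = 20 - - \frac{6}{5} = 20 + \frac{6}{5} = \frac{106}{5} \approx 21.2$)
$139 \left(O - 102\right) = 139 \left(\frac{106}{5} - 102\right) = 139 \left(- \frac{404}{5}\right) = - \frac{56156}{5}$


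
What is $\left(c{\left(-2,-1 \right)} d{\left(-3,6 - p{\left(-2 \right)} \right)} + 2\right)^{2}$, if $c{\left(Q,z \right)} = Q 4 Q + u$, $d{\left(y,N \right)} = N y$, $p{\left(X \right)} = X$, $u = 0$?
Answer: $145924$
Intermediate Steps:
$c{\left(Q,z \right)} = 4 Q^{2}$ ($c{\left(Q,z \right)} = Q 4 Q + 0 = 4 Q Q + 0 = 4 Q^{2} + 0 = 4 Q^{2}$)
$\left(c{\left(-2,-1 \right)} d{\left(-3,6 - p{\left(-2 \right)} \right)} + 2\right)^{2} = \left(4 \left(-2\right)^{2} \left(6 - -2\right) \left(-3\right) + 2\right)^{2} = \left(4 \cdot 4 \left(6 + 2\right) \left(-3\right) + 2\right)^{2} = \left(16 \cdot 8 \left(-3\right) + 2\right)^{2} = \left(16 \left(-24\right) + 2\right)^{2} = \left(-384 + 2\right)^{2} = \left(-382\right)^{2} = 145924$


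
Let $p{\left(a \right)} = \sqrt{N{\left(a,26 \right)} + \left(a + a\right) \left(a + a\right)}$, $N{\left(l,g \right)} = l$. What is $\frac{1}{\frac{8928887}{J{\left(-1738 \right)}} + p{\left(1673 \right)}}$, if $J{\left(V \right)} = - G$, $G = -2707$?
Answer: $- \frac{24170497109}{2327752727492} + \frac{7327849 \sqrt{11197389}}{2327752727492} \approx 0.0001505$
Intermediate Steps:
$J{\left(V \right)} = 2707$ ($J{\left(V \right)} = \left(-1\right) \left(-2707\right) = 2707$)
$p{\left(a \right)} = \sqrt{a + 4 a^{2}}$ ($p{\left(a \right)} = \sqrt{a + \left(a + a\right) \left(a + a\right)} = \sqrt{a + 2 a 2 a} = \sqrt{a + 4 a^{2}}$)
$\frac{1}{\frac{8928887}{J{\left(-1738 \right)}} + p{\left(1673 \right)}} = \frac{1}{\frac{8928887}{2707} + \sqrt{1673 \left(1 + 4 \cdot 1673\right)}} = \frac{1}{8928887 \cdot \frac{1}{2707} + \sqrt{1673 \left(1 + 6692\right)}} = \frac{1}{\frac{8928887}{2707} + \sqrt{1673 \cdot 6693}} = \frac{1}{\frac{8928887}{2707} + \sqrt{11197389}}$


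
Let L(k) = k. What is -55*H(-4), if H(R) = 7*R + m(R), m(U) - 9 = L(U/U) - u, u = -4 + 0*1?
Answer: 770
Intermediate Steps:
u = -4 (u = -4 + 0 = -4)
m(U) = 14 (m(U) = 9 + (U/U - 1*(-4)) = 9 + (1 + 4) = 9 + 5 = 14)
H(R) = 14 + 7*R (H(R) = 7*R + 14 = 14 + 7*R)
-55*H(-4) = -55*(14 + 7*(-4)) = -55*(14 - 28) = -55*(-14) = 770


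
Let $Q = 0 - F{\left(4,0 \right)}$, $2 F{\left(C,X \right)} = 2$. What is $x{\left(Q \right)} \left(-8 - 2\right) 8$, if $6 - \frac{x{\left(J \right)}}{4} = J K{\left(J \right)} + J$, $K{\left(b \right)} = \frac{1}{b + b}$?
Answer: $-2080$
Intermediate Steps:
$F{\left(C,X \right)} = 1$ ($F{\left(C,X \right)} = \frac{1}{2} \cdot 2 = 1$)
$K{\left(b \right)} = \frac{1}{2 b}$
$Q = -1$ ($Q = 0 - 1 = -1$)
$x{\left(J \right)} = 22 - 4 J$ ($x{\left(J \right)} = 24 - 4 \left(J \frac{1}{2 J} + J\right) = 24 - 4 \left(\frac{1}{2} + J\right) = 24 - \left(2 + 4 J\right) = 22 - 4 J$)
$x{\left(Q \right)} \left(-8 - 2\right) 8 = \left(22 - -4\right) \left(-8 - 2\right) 8 = \left(22 + 4\right) \left(\left(-10\right) 8\right) = 26 \left(-80\right) = -2080$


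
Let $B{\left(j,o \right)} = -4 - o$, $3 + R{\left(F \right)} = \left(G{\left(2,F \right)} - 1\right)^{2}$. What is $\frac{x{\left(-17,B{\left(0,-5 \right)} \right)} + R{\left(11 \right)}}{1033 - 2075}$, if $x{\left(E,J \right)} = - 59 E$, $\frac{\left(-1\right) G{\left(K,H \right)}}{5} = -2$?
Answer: $- \frac{1081}{1042} \approx -1.0374$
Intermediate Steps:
$G{\left(K,H \right)} = 10$ ($G{\left(K,H \right)} = \left(-5\right) \left(-2\right) = 10$)
$R{\left(F \right)} = 78$ ($R{\left(F \right)} = -3 + \left(10 - 1\right)^{2} = -3 + 9^{2} = -3 + 81 = 78$)
$\frac{x{\left(-17,B{\left(0,-5 \right)} \right)} + R{\left(11 \right)}}{1033 - 2075} = \frac{\left(-59\right) \left(-17\right) + 78}{1033 - 2075} = \frac{1003 + 78}{-1042} = 1081 \left(- \frac{1}{1042}\right) = - \frac{1081}{1042}$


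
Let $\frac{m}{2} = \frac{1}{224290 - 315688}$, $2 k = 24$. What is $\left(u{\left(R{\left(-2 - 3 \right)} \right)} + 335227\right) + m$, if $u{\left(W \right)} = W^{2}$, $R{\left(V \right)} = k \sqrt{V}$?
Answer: $\frac{15286635392}{45699} \approx 3.3451 \cdot 10^{5}$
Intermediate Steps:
$k = 12$ ($k = \frac{1}{2} \cdot 24 = 12$)
$m = - \frac{1}{45699}$ ($m = \frac{2}{224290 - 315688} = \frac{2}{-91398} = 2 \left(- \frac{1}{91398}\right) = - \frac{1}{45699} \approx -2.1882 \cdot 10^{-5}$)
$R{\left(V \right)} = 12 \sqrt{V}$
$\left(u{\left(R{\left(-2 - 3 \right)} \right)} + 335227\right) + m = \left(\left(12 \sqrt{-2 - 3}\right)^{2} + 335227\right) - \frac{1}{45699} = \left(\left(12 \sqrt{-5}\right)^{2} + 335227\right) - \frac{1}{45699} = \left(\left(12 i \sqrt{5}\right)^{2} + 335227\right) - \frac{1}{45699} = \left(-720 + 335227\right) - \frac{1}{45699} = 334507 - \frac{1}{45699} = \frac{15286635392}{45699}$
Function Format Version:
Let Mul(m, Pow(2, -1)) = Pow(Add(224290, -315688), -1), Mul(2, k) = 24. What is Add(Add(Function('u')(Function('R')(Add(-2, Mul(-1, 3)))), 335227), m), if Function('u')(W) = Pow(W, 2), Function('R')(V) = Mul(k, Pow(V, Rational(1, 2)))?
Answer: Rational(15286635392, 45699) ≈ 3.3451e+5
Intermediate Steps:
k = 12 (k = Mul(Rational(1, 2), 24) = 12)
m = Rational(-1, 45699) (m = Mul(2, Pow(Add(224290, -315688), -1)) = Mul(2, Pow(-91398, -1)) = Mul(2, Rational(-1, 91398)) = Rational(-1, 45699) ≈ -2.1882e-5)
Function('R')(V) = Mul(12, Pow(V, Rational(1, 2)))
Add(Add(Function('u')(Function('R')(Add(-2, Mul(-1, 3)))), 335227), m) = Add(Add(Pow(Mul(12, Pow(Add(-2, Mul(-1, 3)), Rational(1, 2))), 2), 335227), Rational(-1, 45699)) = Add(Add(Pow(Mul(12, Pow(Add(-2, -3), Rational(1, 2))), 2), 335227), Rational(-1, 45699)) = Add(Add(Pow(Mul(12, Pow(-5, Rational(1, 2))), 2), 335227), Rational(-1, 45699)) = Add(Add(Pow(Mul(12, Mul(I, Pow(5, Rational(1, 2)))), 2), 335227), Rational(-1, 45699)) = Add(Add(Pow(Mul(12, I, Pow(5, Rational(1, 2))), 2), 335227), Rational(-1, 45699)) = Add(Add(-720, 335227), Rational(-1, 45699)) = Add(334507, Rational(-1, 45699)) = Rational(15286635392, 45699)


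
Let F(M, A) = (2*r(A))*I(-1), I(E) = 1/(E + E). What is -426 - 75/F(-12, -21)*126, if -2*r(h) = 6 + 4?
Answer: -2316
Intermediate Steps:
r(h) = -5 (r(h) = -(6 + 4)/2 = -1/2*10 = -5)
I(E) = 1/(2*E)
F(M, A) = 5 (F(M, A) = (2*(-5))*((1/2)/(-1)) = -5*(-1) = -10*(-1/2) = 5)
-426 - 75/F(-12, -21)*126 = -426 - 75/5*126 = -426 - 75*1/5*126 = -426 - 15*126 = -426 - 1890 = -2316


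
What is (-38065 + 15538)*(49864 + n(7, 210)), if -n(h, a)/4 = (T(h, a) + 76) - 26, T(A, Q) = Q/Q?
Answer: -1118690820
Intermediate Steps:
T(A, Q) = 1
n(h, a) = -204 (n(h, a) = -4*((1 + 76) - 26) = -4*(77 - 26) = -4*51 = -204)
(-38065 + 15538)*(49864 + n(7, 210)) = (-38065 + 15538)*(49864 - 204) = -22527*49660 = -1118690820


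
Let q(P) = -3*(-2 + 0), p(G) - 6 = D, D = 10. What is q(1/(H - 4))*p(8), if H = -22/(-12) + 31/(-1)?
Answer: 96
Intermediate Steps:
H = -175/6 (H = -22*(-1/12) + 31*(-1) = 11/6 - 31 = -175/6 ≈ -29.167)
p(G) = 16 (p(G) = 6 + 10 = 16)
q(P) = 6 (q(P) = -3*(-2) = 6)
q(1/(H - 4))*p(8) = 6*16 = 96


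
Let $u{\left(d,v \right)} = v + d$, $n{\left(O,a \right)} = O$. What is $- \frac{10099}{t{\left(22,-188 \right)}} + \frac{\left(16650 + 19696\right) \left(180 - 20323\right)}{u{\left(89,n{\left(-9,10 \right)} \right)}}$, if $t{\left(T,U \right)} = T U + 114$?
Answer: $- \frac{736143922149}{80440} \approx -9.1515 \cdot 10^{6}$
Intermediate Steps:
$u{\left(d,v \right)} = d + v$
$t{\left(T,U \right)} = 114 + T U$
$- \frac{10099}{t{\left(22,-188 \right)}} + \frac{\left(16650 + 19696\right) \left(180 - 20323\right)}{u{\left(89,n{\left(-9,10 \right)} \right)}} = - \frac{10099}{114 + 22 \left(-188\right)} + \frac{\left(16650 + 19696\right) \left(180 - 20323\right)}{89 - 9} = - \frac{10099}{114 - 4136} + \frac{36346 \left(-20143\right)}{80} = - \frac{10099}{-4022} - \frac{366058739}{40} = \left(-10099\right) \left(- \frac{1}{4022}\right) - \frac{366058739}{40} = \frac{10099}{4022} - \frac{366058739}{40} = - \frac{736143922149}{80440}$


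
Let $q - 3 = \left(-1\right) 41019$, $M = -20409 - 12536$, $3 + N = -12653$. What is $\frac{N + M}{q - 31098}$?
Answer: $\frac{45601}{72114} \approx 0.63235$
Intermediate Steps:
$N = -12656$ ($N = -3 - 12653 = -12656$)
$M = -32945$ ($M = -20409 - 12536 = -32945$)
$q = -41016$ ($q = 3 - 41019 = -41016$)
$\frac{N + M}{q - 31098} = \frac{-12656 - 32945}{-41016 - 31098} = - \frac{45601}{-72114} = \left(-45601\right) \left(- \frac{1}{72114}\right) = \frac{45601}{72114}$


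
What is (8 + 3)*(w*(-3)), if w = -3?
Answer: 99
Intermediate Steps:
(8 + 3)*(w*(-3)) = (8 + 3)*(-3*(-3)) = 11*9 = 99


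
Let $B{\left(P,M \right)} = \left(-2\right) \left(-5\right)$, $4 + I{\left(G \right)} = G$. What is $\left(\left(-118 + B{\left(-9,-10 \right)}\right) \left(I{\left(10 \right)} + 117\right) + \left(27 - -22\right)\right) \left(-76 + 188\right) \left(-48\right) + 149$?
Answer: $71151509$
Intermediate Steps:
$I{\left(G \right)} = -4 + G$
$B{\left(P,M \right)} = 10$
$\left(\left(-118 + B{\left(-9,-10 \right)}\right) \left(I{\left(10 \right)} + 117\right) + \left(27 - -22\right)\right) \left(-76 + 188\right) \left(-48\right) + 149 = \left(\left(-118 + 10\right) \left(\left(-4 + 10\right) + 117\right) + \left(27 - -22\right)\right) \left(-76 + 188\right) \left(-48\right) + 149 = \left(- 108 \left(6 + 117\right) + \left(27 + 22\right)\right) 112 \left(-48\right) + 149 = \left(\left(-108\right) 123 + 49\right) 112 \left(-48\right) + 149 = \left(-13284 + 49\right) 112 \left(-48\right) + 149 = \left(-13235\right) 112 \left(-48\right) + 149 = \left(-1482320\right) \left(-48\right) + 149 = 71151360 + 149 = 71151509$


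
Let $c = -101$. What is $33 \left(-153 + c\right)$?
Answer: $-8382$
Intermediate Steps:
$33 \left(-153 + c\right) = 33 \left(-153 - 101\right) = 33 \left(-254\right) = -8382$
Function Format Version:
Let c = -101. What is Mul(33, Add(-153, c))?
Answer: -8382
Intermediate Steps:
Mul(33, Add(-153, c)) = Mul(33, Add(-153, -101)) = Mul(33, -254) = -8382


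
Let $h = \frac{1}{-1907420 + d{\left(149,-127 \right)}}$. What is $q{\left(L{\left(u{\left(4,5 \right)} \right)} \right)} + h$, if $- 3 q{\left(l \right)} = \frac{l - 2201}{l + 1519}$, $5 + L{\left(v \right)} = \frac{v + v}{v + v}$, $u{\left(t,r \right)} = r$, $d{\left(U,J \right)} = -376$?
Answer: $\frac{93481903}{192687396} \approx 0.48515$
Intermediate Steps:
$L{\left(v \right)} = -4$ ($L{\left(v \right)} = -5 + \frac{v + v}{v + v} = -5 + \frac{2 v}{2 v} = -5 + 2 v \frac{1}{2 v} = -5 + 1 = -4$)
$q{\left(l \right)} = - \frac{-2201 + l}{3 \left(1519 + l\right)}$ ($q{\left(l \right)} = - \frac{\left(l - 2201\right) \frac{1}{l + 1519}}{3} = - \frac{\left(-2201 + l\right) \frac{1}{1519 + l}}{3} = - \frac{\frac{1}{1519 + l} \left(-2201 + l\right)}{3} = - \frac{-2201 + l}{3 \left(1519 + l\right)}$)
$h = - \frac{1}{1907796}$ ($h = \frac{1}{-1907420 - 376} = \frac{1}{-1907796} = - \frac{1}{1907796} \approx -5.2417 \cdot 10^{-7}$)
$q{\left(L{\left(u{\left(4,5 \right)} \right)} \right)} + h = \frac{2201 - -4}{3 \left(1519 - 4\right)} - \frac{1}{1907796} = \frac{2201 + 4}{3 \cdot 1515} - \frac{1}{1907796} = \frac{1}{3} \cdot \frac{1}{1515} \cdot 2205 - \frac{1}{1907796} = \frac{49}{101} - \frac{1}{1907796} = \frac{93481903}{192687396}$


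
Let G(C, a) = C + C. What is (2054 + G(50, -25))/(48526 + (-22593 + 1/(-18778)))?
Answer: 13482604/162323291 ≈ 0.083060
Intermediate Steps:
G(C, a) = 2*C
(2054 + G(50, -25))/(48526 + (-22593 + 1/(-18778))) = (2054 + 2*50)/(48526 + (-22593 + 1/(-18778))) = (2054 + 100)/(48526 + (-22593 - 1/18778)) = 2154/(48526 - 424251355/18778) = 2154/(486969873/18778) = 2154*(18778/486969873) = 13482604/162323291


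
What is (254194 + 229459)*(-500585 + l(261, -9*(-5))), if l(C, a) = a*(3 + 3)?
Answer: -241978850695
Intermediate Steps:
l(C, a) = 6*a (l(C, a) = a*6 = 6*a)
(254194 + 229459)*(-500585 + l(261, -9*(-5))) = (254194 + 229459)*(-500585 + 6*(-9*(-5))) = 483653*(-500585 + 6*45) = 483653*(-500585 + 270) = 483653*(-500315) = -241978850695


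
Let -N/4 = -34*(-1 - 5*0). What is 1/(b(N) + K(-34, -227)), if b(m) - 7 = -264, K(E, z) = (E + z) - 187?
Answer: -1/705 ≈ -0.0014184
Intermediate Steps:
K(E, z) = -187 + E + z
N = -136 (N = -(-136)*(-1 - 5*0) = -(-136)*(-1 + 0) = -(-136)*(-1) = -4*34 = -136)
b(m) = -257 (b(m) = 7 - 264 = -257)
1/(b(N) + K(-34, -227)) = 1/(-257 + (-187 - 34 - 227)) = 1/(-257 - 448) = 1/(-705) = -1/705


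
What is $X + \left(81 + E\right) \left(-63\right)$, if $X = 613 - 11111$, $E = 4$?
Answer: $-15853$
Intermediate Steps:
$X = -10498$
$X + \left(81 + E\right) \left(-63\right) = -10498 + \left(81 + 4\right) \left(-63\right) = -10498 + 85 \left(-63\right) = -10498 - 5355 = -15853$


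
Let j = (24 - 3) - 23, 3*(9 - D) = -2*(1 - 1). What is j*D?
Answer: -18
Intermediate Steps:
D = 9 (D = 9 - (-2)*(1 - 1)/3 = 9 - (-2)*0/3 = 9 - ⅓*0 = 9 + 0 = 9)
j = -2 (j = 21 - 23 = -2)
j*D = -2*9 = -18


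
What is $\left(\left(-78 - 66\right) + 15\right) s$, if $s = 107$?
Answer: $-13803$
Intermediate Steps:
$\left(\left(-78 - 66\right) + 15\right) s = \left(\left(-78 - 66\right) + 15\right) 107 = \left(-144 + 15\right) 107 = \left(-129\right) 107 = -13803$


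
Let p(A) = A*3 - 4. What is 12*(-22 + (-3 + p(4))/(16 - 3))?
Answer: -3372/13 ≈ -259.38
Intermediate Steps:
p(A) = -4 + 3*A (p(A) = 3*A - 4 = -4 + 3*A)
12*(-22 + (-3 + p(4))/(16 - 3)) = 12*(-22 + (-3 + (-4 + 3*4))/(16 - 3)) = 12*(-22 + (-3 + (-4 + 12))/13) = 12*(-22 + (-3 + 8)*(1/13)) = 12*(-22 + 5*(1/13)) = 12*(-22 + 5/13) = 12*(-281/13) = -3372/13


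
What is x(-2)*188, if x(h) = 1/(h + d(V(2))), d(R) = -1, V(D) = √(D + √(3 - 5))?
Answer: -188/3 ≈ -62.667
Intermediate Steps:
V(D) = √(D + I*√2) (V(D) = √(D + √(-2)) = √(D + I*√2))
x(h) = 1/(-1 + h) (x(h) = 1/(h - 1) = 1/(-1 + h))
x(-2)*188 = 188/(-1 - 2) = 188/(-3) = -⅓*188 = -188/3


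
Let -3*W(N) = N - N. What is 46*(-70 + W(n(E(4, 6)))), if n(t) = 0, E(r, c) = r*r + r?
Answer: -3220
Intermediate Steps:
E(r, c) = r + r**2 (E(r, c) = r**2 + r = r + r**2)
W(N) = 0 (W(N) = -(N - N)/3 = -1/3*0 = 0)
46*(-70 + W(n(E(4, 6)))) = 46*(-70 + 0) = 46*(-70) = -3220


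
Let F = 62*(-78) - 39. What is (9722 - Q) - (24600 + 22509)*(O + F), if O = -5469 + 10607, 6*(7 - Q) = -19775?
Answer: -74299487/6 ≈ -1.2383e+7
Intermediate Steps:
Q = 19817/6 (Q = 7 - ⅙*(-19775) = 7 + 19775/6 = 19817/6 ≈ 3302.8)
O = 5138
F = -4875 (F = -4836 - 39 = -4875)
(9722 - Q) - (24600 + 22509)*(O + F) = (9722 - 1*19817/6) - (24600 + 22509)*(5138 - 4875) = (9722 - 19817/6) - 47109*263 = 38515/6 - 1*12389667 = 38515/6 - 12389667 = -74299487/6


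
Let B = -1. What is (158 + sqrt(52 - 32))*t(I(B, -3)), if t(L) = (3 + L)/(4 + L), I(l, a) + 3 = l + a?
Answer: 632/3 + 8*sqrt(5)/3 ≈ 216.63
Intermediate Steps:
I(l, a) = -3 + a + l (I(l, a) = -3 + (l + a) = -3 + (a + l) = -3 + a + l)
t(L) = (3 + L)/(4 + L)
(158 + sqrt(52 - 32))*t(I(B, -3)) = (158 + sqrt(52 - 32))*((3 + (-3 - 3 - 1))/(4 + (-3 - 3 - 1))) = (158 + sqrt(20))*((3 - 7)/(4 - 7)) = (158 + 2*sqrt(5))*(-4/(-3)) = (158 + 2*sqrt(5))*(-1/3*(-4)) = (158 + 2*sqrt(5))*(4/3) = 632/3 + 8*sqrt(5)/3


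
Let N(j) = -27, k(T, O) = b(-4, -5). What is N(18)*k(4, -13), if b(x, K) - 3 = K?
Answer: 54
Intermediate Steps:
b(x, K) = 3 + K
k(T, O) = -2 (k(T, O) = 3 - 5 = -2)
N(18)*k(4, -13) = -27*(-2) = 54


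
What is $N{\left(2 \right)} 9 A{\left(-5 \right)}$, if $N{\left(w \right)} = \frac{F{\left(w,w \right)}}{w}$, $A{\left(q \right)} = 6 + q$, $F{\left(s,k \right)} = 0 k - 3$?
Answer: $- \frac{27}{2} \approx -13.5$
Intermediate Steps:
$F{\left(s,k \right)} = -3$ ($F{\left(s,k \right)} = 0 - 3 = -3$)
$N{\left(w \right)} = - \frac{3}{w}$
$N{\left(2 \right)} 9 A{\left(-5 \right)} = - \frac{3}{2} \cdot 9 \left(6 - 5\right) = \left(-3\right) \frac{1}{2} \cdot 9 \cdot 1 = \left(- \frac{3}{2}\right) 9 \cdot 1 = \left(- \frac{27}{2}\right) 1 = - \frac{27}{2}$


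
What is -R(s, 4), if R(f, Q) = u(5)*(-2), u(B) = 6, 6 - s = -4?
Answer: 12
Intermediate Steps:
s = 10 (s = 6 - 1*(-4) = 6 + 4 = 10)
R(f, Q) = -12 (R(f, Q) = 6*(-2) = -12)
-R(s, 4) = -1*(-12) = 12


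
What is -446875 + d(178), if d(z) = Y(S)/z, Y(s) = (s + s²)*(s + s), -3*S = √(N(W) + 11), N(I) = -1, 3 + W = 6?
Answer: -357946865/801 - 10*√10/2403 ≈ -4.4688e+5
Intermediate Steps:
W = 3 (W = -3 + 6 = 3)
S = -√10/3 (S = -√(-1 + 11)/3 = -√10/3 ≈ -1.0541)
Y(s) = 2*s*(s + s²) (Y(s) = (s + s²)*(2*s) = 2*s*(s + s²))
d(z) = (20/9 - 20*√10/27)/z (d(z) = (2*(-√10/3)²*(1 - √10/3))/z = (2*(10/9)*(1 - √10/3))/z = (20/9 - 20*√10/27)/z)
-446875 + d(178) = -446875 + (20/27)*(3 - √10)/178 = -446875 + (20/27)*(1/178)*(3 - √10) = -446875 + (10/801 - 10*√10/2403) = -357946865/801 - 10*√10/2403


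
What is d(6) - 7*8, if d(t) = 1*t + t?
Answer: -44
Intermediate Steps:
d(t) = 2*t (d(t) = t + t = 2*t)
d(6) - 7*8 = 2*6 - 7*8 = 12 - 56 = -44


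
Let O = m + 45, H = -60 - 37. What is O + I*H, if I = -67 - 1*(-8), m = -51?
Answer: 5717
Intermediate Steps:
H = -97
I = -59 (I = -67 + 8 = -59)
O = -6 (O = -51 + 45 = -6)
O + I*H = -6 - 59*(-97) = -6 + 5723 = 5717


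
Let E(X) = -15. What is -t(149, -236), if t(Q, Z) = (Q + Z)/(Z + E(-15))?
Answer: -87/251 ≈ -0.34661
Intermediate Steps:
t(Q, Z) = (Q + Z)/(-15 + Z) (t(Q, Z) = (Q + Z)/(Z - 15) = (Q + Z)/(-15 + Z))
-t(149, -236) = -(149 - 236)/(-15 - 236) = -(-87)/(-251) = -(-1)*(-87)/251 = -1*87/251 = -87/251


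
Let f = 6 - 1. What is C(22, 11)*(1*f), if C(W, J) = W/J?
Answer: 10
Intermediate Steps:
f = 5
C(22, 11)*(1*f) = (22/11)*(1*5) = (22*(1/11))*5 = 2*5 = 10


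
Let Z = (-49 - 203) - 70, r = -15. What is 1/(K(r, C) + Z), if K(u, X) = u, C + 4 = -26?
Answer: -1/337 ≈ -0.0029674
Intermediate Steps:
C = -30 (C = -4 - 26 = -30)
Z = -322 (Z = -252 - 70 = -322)
1/(K(r, C) + Z) = 1/(-15 - 322) = 1/(-337) = -1/337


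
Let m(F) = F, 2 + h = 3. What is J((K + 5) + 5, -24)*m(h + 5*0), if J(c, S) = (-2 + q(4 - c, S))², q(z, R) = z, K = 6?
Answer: 196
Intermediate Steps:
h = 1 (h = -2 + 3 = 1)
J(c, S) = (2 - c)² (J(c, S) = (-2 + (4 - c))² = (2 - c)²)
J((K + 5) + 5, -24)*m(h + 5*0) = (-2 + ((6 + 5) + 5))²*(1 + 5*0) = (-2 + (11 + 5))²*(1 + 0) = (-2 + 16)²*1 = 14²*1 = 196*1 = 196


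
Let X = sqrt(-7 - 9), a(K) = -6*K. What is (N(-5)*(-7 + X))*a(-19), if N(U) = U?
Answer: 3990 - 2280*I ≈ 3990.0 - 2280.0*I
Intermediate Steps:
X = 4*I (X = sqrt(-16) = 4*I ≈ 4.0*I)
(N(-5)*(-7 + X))*a(-19) = (-5*(-7 + 4*I))*(-6*(-19)) = (35 - 20*I)*114 = 3990 - 2280*I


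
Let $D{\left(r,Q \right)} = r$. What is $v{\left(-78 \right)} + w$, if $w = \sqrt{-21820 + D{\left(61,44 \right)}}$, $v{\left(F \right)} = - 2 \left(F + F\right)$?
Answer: $312 + i \sqrt{21759} \approx 312.0 + 147.51 i$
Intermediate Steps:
$v{\left(F \right)} = - 4 F$ ($v{\left(F \right)} = - 2 \cdot 2 F = - 4 F$)
$w = i \sqrt{21759}$ ($w = \sqrt{-21820 + 61} = \sqrt{-21759} = i \sqrt{21759} \approx 147.51 i$)
$v{\left(-78 \right)} + w = \left(-4\right) \left(-78\right) + i \sqrt{21759} = 312 + i \sqrt{21759}$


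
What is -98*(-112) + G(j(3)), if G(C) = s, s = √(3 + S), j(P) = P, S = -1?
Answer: 10976 + √2 ≈ 10977.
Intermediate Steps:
s = √2 (s = √(3 - 1) = √2 ≈ 1.4142)
G(C) = √2
-98*(-112) + G(j(3)) = -98*(-112) + √2 = 10976 + √2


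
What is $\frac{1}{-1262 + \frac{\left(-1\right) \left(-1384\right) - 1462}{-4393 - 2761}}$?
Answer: $- \frac{3577}{4514135} \approx -0.0007924$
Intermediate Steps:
$\frac{1}{-1262 + \frac{\left(-1\right) \left(-1384\right) - 1462}{-4393 - 2761}} = \frac{1}{-1262 + \frac{1384 - 1462}{-7154}} = \frac{1}{-1262 - - \frac{39}{3577}} = \frac{1}{-1262 + \frac{39}{3577}} = \frac{1}{- \frac{4514135}{3577}} = - \frac{3577}{4514135}$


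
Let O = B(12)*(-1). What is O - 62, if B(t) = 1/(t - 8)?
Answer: -249/4 ≈ -62.250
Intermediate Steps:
B(t) = 1/(-8 + t)
O = -¼ (O = -1/(-8 + 12) = -1/4 = (¼)*(-1) = -¼ ≈ -0.25000)
O - 62 = -¼ - 62 = -249/4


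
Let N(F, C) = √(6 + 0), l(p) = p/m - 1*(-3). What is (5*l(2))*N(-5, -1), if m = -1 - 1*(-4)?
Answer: 55*√6/3 ≈ 44.907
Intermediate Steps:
m = 3 (m = -1 + 4 = 3)
l(p) = 3 + p/3 (l(p) = p/3 - 1*(-3) = p*(⅓) + 3 = p/3 + 3 = 3 + p/3)
N(F, C) = √6
(5*l(2))*N(-5, -1) = (5*(3 + (⅓)*2))*√6 = (5*(3 + ⅔))*√6 = (5*(11/3))*√6 = 55*√6/3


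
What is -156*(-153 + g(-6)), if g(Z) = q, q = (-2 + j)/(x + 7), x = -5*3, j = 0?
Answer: 23829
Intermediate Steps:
x = -15
q = ¼ (q = (-2 + 0)/(-15 + 7) = -2/(-8) = -2*(-⅛) = ¼ ≈ 0.25000)
g(Z) = ¼
-156*(-153 + g(-6)) = -156*(-153 + ¼) = -156*(-611/4) = 23829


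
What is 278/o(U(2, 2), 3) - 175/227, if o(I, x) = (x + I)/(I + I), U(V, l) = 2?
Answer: 251549/1135 ≈ 221.63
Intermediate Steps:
o(I, x) = (I + x)/(2*I) (o(I, x) = (I + x)/((2*I)) = (I + x)*(1/(2*I)) = (I + x)/(2*I))
278/o(U(2, 2), 3) - 175/227 = 278/(((1/2)*(2 + 3)/2)) - 175/227 = 278/(((1/2)*(1/2)*5)) - 175*1/227 = 278/(5/4) - 175/227 = 278*(4/5) - 175/227 = 1112/5 - 175/227 = 251549/1135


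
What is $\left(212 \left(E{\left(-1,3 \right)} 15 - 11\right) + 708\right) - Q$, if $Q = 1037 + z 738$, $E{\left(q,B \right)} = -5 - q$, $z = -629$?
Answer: $448821$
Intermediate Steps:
$Q = -463165$ ($Q = 1037 - 464202 = -463165$)
$\left(212 \left(E{\left(-1,3 \right)} 15 - 11\right) + 708\right) - Q = \left(212 \left(\left(-5 - -1\right) 15 - 11\right) + 708\right) - -463165 = \left(212 \left(\left(-5 + 1\right) 15 - 11\right) + 708\right) + 463165 = \left(212 \left(\left(-4\right) 15 - 11\right) + 708\right) + 463165 = \left(212 \left(-60 - 11\right) + 708\right) + 463165 = \left(212 \left(-71\right) + 708\right) + 463165 = \left(-15052 + 708\right) + 463165 = -14344 + 463165 = 448821$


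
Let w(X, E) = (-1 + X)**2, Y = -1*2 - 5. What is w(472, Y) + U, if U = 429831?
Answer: 651672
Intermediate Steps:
Y = -7 (Y = -2 - 5 = -7)
w(472, Y) + U = (-1 + 472)**2 + 429831 = 471**2 + 429831 = 221841 + 429831 = 651672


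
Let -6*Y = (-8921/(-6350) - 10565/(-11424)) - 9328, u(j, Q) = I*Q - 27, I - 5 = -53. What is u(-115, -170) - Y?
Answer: 1431708764627/217627200 ≈ 6578.7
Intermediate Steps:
I = -48 (I = 5 - 53 = -48)
u(j, Q) = -27 - 48*Q (u(j, Q) = -48*Q - 27 = -27 - 48*Q)
Y = 338253252973/217627200 (Y = -((-8921/(-6350) - 10565/(-11424)) - 9328)/6 = -((-8921*(-1/6350) - 10565*(-1/11424)) - 9328)/6 = -((8921/6350 + 10565/11424) - 9328)/6 = -(84500627/36271200 - 9328)/6 = -1/6*(-338253252973/36271200) = 338253252973/217627200 ≈ 1554.3)
u(-115, -170) - Y = (-27 - 48*(-170)) - 1*338253252973/217627200 = (-27 + 8160) - 338253252973/217627200 = 8133 - 338253252973/217627200 = 1431708764627/217627200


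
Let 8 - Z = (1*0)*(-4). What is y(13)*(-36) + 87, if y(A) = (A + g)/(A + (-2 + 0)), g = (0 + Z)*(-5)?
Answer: 1929/11 ≈ 175.36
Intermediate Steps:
Z = 8 (Z = 8 - 1*0*(-4) = 8 - 0*(-4) = 8 - 1*0 = 8 + 0 = 8)
g = -40 (g = (0 + 8)*(-5) = 8*(-5) = -40)
y(A) = (-40 + A)/(-2 + A) (y(A) = (A - 40)/(A + (-2 + 0)) = (-40 + A)/(A - 2) = (-40 + A)/(-2 + A))
y(13)*(-36) + 87 = ((-40 + 13)/(-2 + 13))*(-36) + 87 = (-27/11)*(-36) + 87 = ((1/11)*(-27))*(-36) + 87 = -27/11*(-36) + 87 = 972/11 + 87 = 1929/11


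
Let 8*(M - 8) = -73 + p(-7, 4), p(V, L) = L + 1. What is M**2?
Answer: 1/4 ≈ 0.25000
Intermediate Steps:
p(V, L) = 1 + L
M = -1/2 (M = 8 + (-73 + (1 + 4))/8 = 8 + (-73 + 5)/8 = 8 + (1/8)*(-68) = 8 - 17/2 = -1/2 ≈ -0.50000)
M**2 = (-1/2)**2 = 1/4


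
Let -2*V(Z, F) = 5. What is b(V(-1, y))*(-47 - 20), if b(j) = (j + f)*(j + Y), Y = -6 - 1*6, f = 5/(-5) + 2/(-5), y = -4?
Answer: -75777/20 ≈ -3788.9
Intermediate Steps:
f = -7/5 (f = 5*(-⅕) + 2*(-⅕) = -1 - ⅖ = -7/5 ≈ -1.4000)
Y = -12 (Y = -6 - 6 = -12)
V(Z, F) = -5/2 (V(Z, F) = -½*5 = -5/2)
b(j) = (-12 + j)*(-7/5 + j) (b(j) = (j - 7/5)*(j - 12) = (-7/5 + j)*(-12 + j) = (-12 + j)*(-7/5 + j))
b(V(-1, y))*(-47 - 20) = (84/5 + (-5/2)² - 67/5*(-5/2))*(-47 - 20) = (84/5 + 25/4 + 67/2)*(-67) = (1131/20)*(-67) = -75777/20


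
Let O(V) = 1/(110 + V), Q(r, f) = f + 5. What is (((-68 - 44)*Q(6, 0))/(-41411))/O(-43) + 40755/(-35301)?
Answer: -121070595/487283237 ≈ -0.24846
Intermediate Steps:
Q(r, f) = 5 + f
(((-68 - 44)*Q(6, 0))/(-41411))/O(-43) + 40755/(-35301) = (((-68 - 44)*(5 + 0))/(-41411))/(1/(110 - 43)) + 40755/(-35301) = (-112*5*(-1/41411))/(1/67) + 40755*(-1/35301) = (-560*(-1/41411))/(1/67) - 13585/11767 = (560/41411)*67 - 13585/11767 = 37520/41411 - 13585/11767 = -121070595/487283237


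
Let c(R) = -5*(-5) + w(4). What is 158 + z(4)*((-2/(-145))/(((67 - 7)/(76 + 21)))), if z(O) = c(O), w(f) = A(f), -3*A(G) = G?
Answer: 2068787/13050 ≈ 158.53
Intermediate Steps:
A(G) = -G/3
w(f) = -f/3
c(R) = 71/3 (c(R) = -5*(-5) - ⅓*4 = 25 - 4/3 = 71/3)
z(O) = 71/3
158 + z(4)*((-2/(-145))/(((67 - 7)/(76 + 21)))) = 158 + 71*((-2/(-145))/(((67 - 7)/(76 + 21))))/3 = 158 + 71*((-2*(-1/145))/((60/97)))/3 = 158 + 71*(2/(145*((60*(1/97)))))/3 = 158 + 71*(2/(145*(60/97)))/3 = 158 + 71*((2/145)*(97/60))/3 = 158 + (71/3)*(97/4350) = 158 + 6887/13050 = 2068787/13050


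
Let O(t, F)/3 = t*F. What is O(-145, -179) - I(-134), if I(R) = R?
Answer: 77999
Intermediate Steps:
O(t, F) = 3*F*t (O(t, F) = 3*(t*F) = 3*(F*t) = 3*F*t)
O(-145, -179) - I(-134) = 3*(-179)*(-145) - 1*(-134) = 77865 + 134 = 77999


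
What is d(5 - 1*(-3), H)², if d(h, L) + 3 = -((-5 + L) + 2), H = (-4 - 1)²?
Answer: 625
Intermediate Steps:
H = 25 (H = (-5)² = 25)
d(h, L) = -L (d(h, L) = -3 - ((-5 + L) + 2) = -3 - (-3 + L) = -3 + (3 - L) = -L)
d(5 - 1*(-3), H)² = (-1*25)² = (-25)² = 625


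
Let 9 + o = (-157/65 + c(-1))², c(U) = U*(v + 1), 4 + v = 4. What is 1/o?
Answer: 4225/11259 ≈ 0.37526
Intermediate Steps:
v = 0 (v = -4 + 4 = 0)
c(U) = U (c(U) = U*(0 + 1) = U*1 = U)
o = 11259/4225 (o = -9 + (-157/65 - 1)² = -9 + (-222/65)² = -9 + 49284/4225 = 11259/4225 ≈ 2.6649)
1/o = 1/(11259/4225) = 4225/11259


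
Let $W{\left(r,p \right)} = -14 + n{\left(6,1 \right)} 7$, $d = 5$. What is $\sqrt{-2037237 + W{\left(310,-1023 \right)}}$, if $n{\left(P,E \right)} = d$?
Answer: $4 i \sqrt{127326} \approx 1427.3 i$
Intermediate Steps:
$n{\left(P,E \right)} = 5$
$W{\left(r,p \right)} = 21$ ($W{\left(r,p \right)} = -14 + 5 \cdot 7 = -14 + 35 = 21$)
$\sqrt{-2037237 + W{\left(310,-1023 \right)}} = \sqrt{-2037237 + 21} = \sqrt{-2037216} = 4 i \sqrt{127326}$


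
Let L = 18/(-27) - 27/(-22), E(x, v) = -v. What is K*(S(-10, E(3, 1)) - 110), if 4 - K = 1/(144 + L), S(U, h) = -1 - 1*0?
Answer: -4228878/9541 ≈ -443.23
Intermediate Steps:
S(U, h) = -1 (S(U, h) = -1 + 0 = -1)
L = 37/66 (L = 18*(-1/27) - 27*(-1/22) = -⅔ + 27/22 = 37/66 ≈ 0.56061)
K = 38098/9541 (K = 4 - 1/(144 + 37/66) = 4 - 1/9541/66 = 4 - 1*66/9541 = 4 - 66/9541 = 38098/9541 ≈ 3.9931)
K*(S(-10, E(3, 1)) - 110) = 38098*(-1 - 110)/9541 = (38098/9541)*(-111) = -4228878/9541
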